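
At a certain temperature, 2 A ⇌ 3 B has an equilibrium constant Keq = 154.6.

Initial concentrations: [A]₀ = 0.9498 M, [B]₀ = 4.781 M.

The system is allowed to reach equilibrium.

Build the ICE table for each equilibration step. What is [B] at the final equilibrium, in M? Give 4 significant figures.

[B]_eq = 4.898 M

Q₀ = 121.1 vs Keq = 154.6 ⇒ Q<K, forward
Step 1:
                  A         B
  init       0.9498     4.781
  Δ        -0.07799     0.117
  eq         0.8718     4.898
  solve Keq expr → x = 0.039; check Q = 154.6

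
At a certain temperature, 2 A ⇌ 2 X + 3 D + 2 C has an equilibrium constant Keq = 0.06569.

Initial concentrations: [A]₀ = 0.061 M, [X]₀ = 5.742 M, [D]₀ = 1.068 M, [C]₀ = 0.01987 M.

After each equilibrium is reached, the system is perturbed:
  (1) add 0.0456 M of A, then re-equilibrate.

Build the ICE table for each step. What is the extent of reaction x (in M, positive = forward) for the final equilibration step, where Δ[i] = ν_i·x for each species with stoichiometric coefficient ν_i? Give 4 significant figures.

x = 9.0910e-04 M

Q₀ = 4.262 vs Keq = 0.06569 ⇒ Q>K, reverse
Step 1:
                    A           X           D           C
  Initial       0.061       5.742       1.068     0.01987
  Change      0.01661    -0.01661    -0.02491    -0.01661
  Equil       0.07761       5.725       1.043    0.003261
  solve Keq expr → x = -0.008304; check Q = 0.06569
Then add 0.0456 M of A.
Step 2:
                    A           X           D           C
  Initial      0.1232       5.725       1.043    0.003261
  Change    -0.001818    0.001818    0.002727    0.001818
  Equil        0.1214       5.727       1.046    0.005079
  solve Keq expr → x = 9.0910e-04; check Q = 0.06569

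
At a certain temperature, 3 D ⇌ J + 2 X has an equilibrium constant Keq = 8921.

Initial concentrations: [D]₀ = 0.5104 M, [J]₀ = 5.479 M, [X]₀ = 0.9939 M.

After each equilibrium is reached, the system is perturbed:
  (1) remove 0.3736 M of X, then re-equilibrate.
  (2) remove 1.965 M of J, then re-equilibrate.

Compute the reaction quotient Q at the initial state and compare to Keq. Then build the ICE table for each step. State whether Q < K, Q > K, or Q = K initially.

Q₀ = 40.71 vs Keq = 8921 ⇒ Q<K, forward
Step 1:
                   D          J          X
  init        0.5104      5.479     0.9939
  Δ            -0.41     0.1367     0.2734
  eq          0.1004      5.616      1.267
  solve Keq expr → x = 0.1367; check Q = 8921
Then remove 0.3736 M of X.
Step 2:
                   D          J          X
  init        0.1004      5.616     0.8937
  Δ         -0.02003   0.006676    0.01335
  eq         0.08034      5.622      0.907
  solve Keq expr → x = 0.006676; check Q = 8921
Then remove 1.965 M of J.
Step 3:
                   D          J          X
  init       0.08034      3.657      0.907
  Δ         -0.01035   0.003451   0.006902
  eq         0.06998      3.661     0.9139
  solve Keq expr → x = 0.003451; check Q = 8921

Q₀ = 40.71; Q < K (proceeds forward)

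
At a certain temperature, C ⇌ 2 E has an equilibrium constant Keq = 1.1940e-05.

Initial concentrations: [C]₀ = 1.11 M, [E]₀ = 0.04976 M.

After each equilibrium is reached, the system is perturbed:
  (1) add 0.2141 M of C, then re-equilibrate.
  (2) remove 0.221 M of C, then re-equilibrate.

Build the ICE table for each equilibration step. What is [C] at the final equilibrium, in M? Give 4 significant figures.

Q₀ = 0.002231 vs Keq = 1.1940e-05 ⇒ Q>K, reverse
Step 1:
                  C         E
  Initial      1.11   0.04976
  Change    0.02304  -0.04608
  Equil       1.133  0.003678
  solve Keq expr → x = -0.02304; check Q = 1.1940e-05
Then add 0.2141 M of C.
Step 2:
                  C         E
  Initial     1.347  0.003678
  Change  -1.6612e-04 3.3223e-04
  Equil       1.347   0.00401
  solve Keq expr → x = 1.6612e-04; check Q = 1.1940e-05
Then remove 0.221 M of C.
Step 3:
                  C         E
  Initial     1.126   0.00401
  Change  1.7172e-04 -3.4344e-04
  Equil       1.126  0.003667
  solve Keq expr → x = -1.7172e-04; check Q = 1.1940e-05

[C]_eq = 1.126 M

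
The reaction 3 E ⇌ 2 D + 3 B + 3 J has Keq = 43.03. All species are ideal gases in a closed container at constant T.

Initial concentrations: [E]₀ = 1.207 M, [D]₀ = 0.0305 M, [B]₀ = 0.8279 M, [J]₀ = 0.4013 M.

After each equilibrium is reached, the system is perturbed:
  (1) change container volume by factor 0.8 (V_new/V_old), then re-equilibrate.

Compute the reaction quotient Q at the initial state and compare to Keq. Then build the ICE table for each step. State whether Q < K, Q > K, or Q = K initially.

Q₀ = 1.9401e-05; Q < K (proceeds forward)

Q₀ = 1.9401e-05 vs Keq = 43.03 ⇒ Q<K, forward
Step 1:
                  E         D         B         J
  I           1.207    0.0305    0.8279    0.4013
  C          -0.814    0.5427     0.814     0.814
  E           0.393    0.5732     1.642     1.215
  solve Keq expr → x = 0.2713; check Q = 43.03
Then change container volume by factor 0.8 (V_new/V_old).
Step 2:
                  E         D         B         J
  I          0.4912    0.7165     2.052     1.519
  C           0.101  -0.06731    -0.101    -0.101
  E          0.5922    0.6492     1.951     1.418
  solve Keq expr → x = -0.03365; check Q = 43.03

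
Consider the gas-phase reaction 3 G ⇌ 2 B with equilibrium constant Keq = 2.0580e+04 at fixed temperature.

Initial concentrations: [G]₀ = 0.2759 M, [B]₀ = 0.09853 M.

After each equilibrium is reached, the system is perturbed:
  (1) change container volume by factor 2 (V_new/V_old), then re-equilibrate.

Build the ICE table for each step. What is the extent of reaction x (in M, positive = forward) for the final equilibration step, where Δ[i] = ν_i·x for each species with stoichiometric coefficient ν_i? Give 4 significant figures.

Q₀ = 0.4623 vs Keq = 2.0580e+04 ⇒ Q<K, forward
Step 1:
                  G         B
  init       0.2759   0.09853
  Δ         -0.2606    0.1737
  eq        0.01533    0.2722
  solve Keq expr → x = 0.08686; check Q = 2.0580e+04
Then change container volume by factor 2 (V_new/V_old).
Step 2:
                  G         B
  init     0.007664    0.1361
  Δ        0.001931 -0.001287
  eq       0.009595    0.1348
  solve Keq expr → x = -6.4369e-04; check Q = 2.0580e+04

x = -6.4369e-04 M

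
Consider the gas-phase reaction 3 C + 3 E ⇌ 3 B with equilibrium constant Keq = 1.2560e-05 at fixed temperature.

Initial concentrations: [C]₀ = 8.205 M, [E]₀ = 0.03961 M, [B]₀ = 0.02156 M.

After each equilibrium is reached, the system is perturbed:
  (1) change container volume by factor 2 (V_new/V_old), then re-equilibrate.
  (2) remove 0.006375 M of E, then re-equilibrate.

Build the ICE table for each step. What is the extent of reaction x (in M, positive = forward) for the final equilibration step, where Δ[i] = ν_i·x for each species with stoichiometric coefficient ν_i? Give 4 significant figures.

Q₀ = 2.9194e-04 vs Keq = 1.2560e-05 ⇒ Q>K, reverse
Step 1:
                    C           E           B
  Initial       8.205     0.03961     0.02156
  Change      0.01175     0.01175    -0.01175
  Equil         8.217     0.05136     0.00981
  solve Keq expr → x = -0.003917; check Q = 1.2560e-05
Then change container volume by factor 2 (V_new/V_old).
Step 2:
                    C           E           B
  Initial       4.108     0.02568    0.004905
  Change     0.002237    0.002237   -0.002237
  Equil         4.111     0.02792    0.002668
  solve Keq expr → x = -7.4577e-04; check Q = 1.2560e-05
Then remove 0.006375 M of E.
Step 3:
                    C           E           B
  Initial       4.111     0.02154    0.002668
  Change   5.5575e-04  5.5575e-04 -5.5575e-04
  Equil         4.111      0.0221    0.002112
  solve Keq expr → x = -1.8525e-04; check Q = 1.2560e-05

x = -1.8525e-04 M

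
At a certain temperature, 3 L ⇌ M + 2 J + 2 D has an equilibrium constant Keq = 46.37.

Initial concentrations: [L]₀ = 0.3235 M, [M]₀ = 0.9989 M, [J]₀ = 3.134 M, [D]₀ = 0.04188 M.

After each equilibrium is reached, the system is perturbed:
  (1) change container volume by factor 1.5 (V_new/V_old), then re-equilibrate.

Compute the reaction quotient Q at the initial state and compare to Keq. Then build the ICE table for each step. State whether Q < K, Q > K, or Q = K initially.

Q₀ = 0.5083 vs Keq = 46.37 ⇒ Q<K, forward
Step 1:
                   L          M          J          D
  init        0.3235     0.9989      3.134    0.04188
  Δ          -0.1534    0.05112     0.1022     0.1022
  eq          0.1701       1.05      3.236     0.1441
  solve Keq expr → x = 0.05112; check Q = 46.37
Then change container volume by factor 1.5 (V_new/V_old).
Step 2:
                   L          M          J          D
  init        0.1134        0.7      2.157    0.09608
  Δ         -0.01883   0.006278    0.01256    0.01256
  eq          0.0946     0.7063       2.17     0.1086
  solve Keq expr → x = 0.006278; check Q = 46.37

Q₀ = 0.5083; Q < K (proceeds forward)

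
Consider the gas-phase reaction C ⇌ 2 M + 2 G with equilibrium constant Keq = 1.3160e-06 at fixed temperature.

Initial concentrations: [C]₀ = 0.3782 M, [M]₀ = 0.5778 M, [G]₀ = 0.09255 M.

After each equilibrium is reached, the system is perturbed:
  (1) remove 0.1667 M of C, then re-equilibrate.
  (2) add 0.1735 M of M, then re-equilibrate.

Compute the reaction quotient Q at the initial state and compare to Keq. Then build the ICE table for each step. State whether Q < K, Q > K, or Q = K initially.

Q₀ = 0.007561 vs Keq = 1.3160e-06 ⇒ Q>K, reverse
Step 1:
                    C           M           G
  init         0.3782      0.5778     0.09255
  Δ           0.04551    -0.09102    -0.09102
  eq           0.4237      0.4868    0.001534
  solve Keq expr → x = -0.04551; check Q = 1.3160e-06
Then remove 0.1667 M of C.
Step 2:
                    C           M           G
  init          0.257      0.4868    0.001534
  Δ        1.6903e-04 -3.3806e-04 -3.3806e-04
  eq           0.2572      0.4864    0.001196
  solve Keq expr → x = -1.6903e-04; check Q = 1.3160e-06
Then add 0.1735 M of M.
Step 3:
                    C           M           G
  init         0.2572      0.6599    0.001196
  Δ        1.5686e-04 -3.1372e-04 -3.1372e-04
  eq           0.2573      0.6596  8.8222e-04
  solve Keq expr → x = -1.5686e-04; check Q = 1.3160e-06

Q₀ = 0.007561; Q > K (proceeds reverse)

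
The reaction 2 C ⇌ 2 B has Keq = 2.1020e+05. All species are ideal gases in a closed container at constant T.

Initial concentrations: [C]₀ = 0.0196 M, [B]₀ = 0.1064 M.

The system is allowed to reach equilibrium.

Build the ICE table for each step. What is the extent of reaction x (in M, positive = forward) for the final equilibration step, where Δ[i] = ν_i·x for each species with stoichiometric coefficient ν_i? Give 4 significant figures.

x = 0.009663 M

Q₀ = 29.47 vs Keq = 2.1020e+05 ⇒ Q<K, forward
Step 1:
                   C          B
  I           0.0196     0.1064
  C         -0.01933    0.01933
  E       2.7423e-04     0.1257
  solve Keq expr → x = 0.009663; check Q = 2.1020e+05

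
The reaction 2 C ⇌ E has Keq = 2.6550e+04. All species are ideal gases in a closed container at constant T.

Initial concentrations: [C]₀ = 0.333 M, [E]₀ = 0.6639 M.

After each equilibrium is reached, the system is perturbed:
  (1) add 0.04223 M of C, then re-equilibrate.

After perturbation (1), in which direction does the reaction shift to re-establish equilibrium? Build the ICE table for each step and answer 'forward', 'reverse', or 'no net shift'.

Q₀ = 5.987 vs Keq = 2.6550e+04 ⇒ Q<K, forward
Step 1:
                    C           E
  init          0.333      0.6639
  Δ           -0.3274      0.1637
  eq         0.005583      0.8276
  solve Keq expr → x = 0.1637; check Q = 2.6550e+04
Then add 0.04223 M of C.
Step 2:
                    C           E
  init        0.04781      0.8276
  Δ          -0.04216     0.02108
  eq         0.005654      0.8487
  solve Keq expr → x = 0.02108; check Q = 2.6550e+04

Direction: forward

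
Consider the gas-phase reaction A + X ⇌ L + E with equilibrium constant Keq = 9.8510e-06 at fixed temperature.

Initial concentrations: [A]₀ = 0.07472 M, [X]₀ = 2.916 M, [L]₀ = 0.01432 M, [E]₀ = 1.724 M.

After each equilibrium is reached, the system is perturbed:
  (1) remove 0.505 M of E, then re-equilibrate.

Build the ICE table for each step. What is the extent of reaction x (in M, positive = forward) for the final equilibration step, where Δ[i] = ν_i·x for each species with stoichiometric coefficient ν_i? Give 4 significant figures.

Q₀ = 0.1133 vs Keq = 9.8510e-06 ⇒ Q>K, reverse
Step 1:
                    A           X           L           E
  I           0.07472       2.916     0.01432       1.724
  C           0.01432     0.01432    -0.01432    -0.01432
  E           0.08904        2.93  1.5033e-06        1.71
  solve Keq expr → x = -0.01432; check Q = 9.8510e-06
Then remove 0.505 M of E.
Step 2:
                    A           X           L           E
  I           0.08904        2.93  1.5033e-06       1.205
  C       -6.3018e-07 -6.3018e-07  6.3018e-07  6.3018e-07
  E           0.08904        2.93  2.1335e-06       1.205
  solve Keq expr → x = 6.3018e-07; check Q = 9.8510e-06

x = 6.3018e-07 M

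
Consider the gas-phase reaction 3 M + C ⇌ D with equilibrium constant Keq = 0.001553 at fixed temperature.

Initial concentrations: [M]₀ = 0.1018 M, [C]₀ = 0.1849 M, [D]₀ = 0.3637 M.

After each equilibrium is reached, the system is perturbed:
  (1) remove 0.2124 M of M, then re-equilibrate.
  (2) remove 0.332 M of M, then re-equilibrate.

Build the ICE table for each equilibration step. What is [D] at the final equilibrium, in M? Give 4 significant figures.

[D]_eq = 2.3151e-04 M

Q₀ = 1865 vs Keq = 0.001553 ⇒ Q>K, reverse
Step 1:
                    M           C           D
  Initial      0.1018      0.1849      0.3637
  Change        1.087      0.3623     -0.3623
  Equil         1.189      0.5472    0.001427
  solve Keq expr → x = -0.3623; check Q = 0.001553
Then remove 0.2124 M of M.
Step 2:
                    M           C           D
  Initial      0.9762      0.5472    0.001427
  Change     0.001893  6.3091e-04 -6.3091e-04
  Equil        0.9781      0.5478  7.9609e-04
  solve Keq expr → x = -6.3091e-04; check Q = 0.001553
Then remove 0.332 M of M.
Step 3:
                    M           C           D
  Initial      0.6461      0.5478  7.9609e-04
  Change     0.001694  5.6458e-04 -5.6458e-04
  Equil        0.6478      0.5484  2.3151e-04
  solve Keq expr → x = -5.6458e-04; check Q = 0.001553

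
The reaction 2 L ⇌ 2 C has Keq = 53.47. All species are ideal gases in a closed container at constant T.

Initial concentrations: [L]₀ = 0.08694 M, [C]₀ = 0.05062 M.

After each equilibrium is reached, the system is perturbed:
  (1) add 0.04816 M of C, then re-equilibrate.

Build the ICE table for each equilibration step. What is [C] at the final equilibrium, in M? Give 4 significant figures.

[C]_eq = 0.1634 M

Q₀ = 0.339 vs Keq = 53.47 ⇒ Q<K, forward
Step 1:
                    L           C
  I           0.08694     0.05062
  C          -0.07039     0.07039
  E           0.01655       0.121
  solve Keq expr → x = 0.0352; check Q = 53.47
Then add 0.04816 M of C.
Step 2:
                    L           C
  I           0.01655      0.1692
  C          0.005794   -0.005794
  E           0.02234      0.1634
  solve Keq expr → x = -0.002897; check Q = 53.47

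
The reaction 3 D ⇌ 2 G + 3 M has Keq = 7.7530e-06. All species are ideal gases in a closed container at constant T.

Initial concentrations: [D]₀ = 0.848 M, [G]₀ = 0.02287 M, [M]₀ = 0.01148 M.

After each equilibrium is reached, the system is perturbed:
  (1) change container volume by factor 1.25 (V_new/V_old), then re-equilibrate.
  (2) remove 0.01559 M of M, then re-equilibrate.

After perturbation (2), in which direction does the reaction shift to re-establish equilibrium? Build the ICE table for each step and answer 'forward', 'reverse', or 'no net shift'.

Direction: forward

Q₀ = 1.2977e-09 vs Keq = 7.7530e-06 ⇒ Q<K, forward
Step 1:
                    D           G           M
  init          0.848     0.02287     0.01148
  Δ          -0.07574     0.05049     0.07574
  eq           0.7723     0.07336     0.08722
  solve Keq expr → x = 0.02525; check Q = 7.7530e-06
Then change container volume by factor 1.25 (V_new/V_old).
Step 2:
                    D           G           M
  init         0.6178     0.05869     0.06977
  Δ         -0.006575    0.004383    0.006575
  eq           0.6112     0.06307     0.07635
  solve Keq expr → x = 0.002192; check Q = 7.7530e-06
Then remove 0.01559 M of M.
Step 3:
                    D           G           M
  init         0.6112     0.06307     0.06076
  Δ         -0.009665    0.006443    0.009665
  eq           0.6016     0.06952     0.07042
  solve Keq expr → x = 0.003222; check Q = 7.7530e-06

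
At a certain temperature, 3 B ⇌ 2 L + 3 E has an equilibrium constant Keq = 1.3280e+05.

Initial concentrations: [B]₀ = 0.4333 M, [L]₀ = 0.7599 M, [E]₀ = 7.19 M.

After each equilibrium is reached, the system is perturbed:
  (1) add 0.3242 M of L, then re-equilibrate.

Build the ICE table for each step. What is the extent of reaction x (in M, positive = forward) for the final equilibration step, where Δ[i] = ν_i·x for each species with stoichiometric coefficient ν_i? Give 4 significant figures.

x = -0.009418 M

Q₀ = 2638 vs Keq = 1.3280e+05 ⇒ Q<K, forward
Step 1:
                    B           L           E
  init         0.4333      0.7599        7.19
  Δ           -0.2912      0.1941      0.2912
  eq           0.1421       0.954       7.481
  solve Keq expr → x = 0.09706; check Q = 1.3280e+05
Then add 0.3242 M of L.
Step 2:
                    B           L           E
  init         0.1421       1.278       7.481
  Δ           0.02825    -0.01884    -0.02825
  eq           0.1704       1.259       7.453
  solve Keq expr → x = -0.009418; check Q = 1.3280e+05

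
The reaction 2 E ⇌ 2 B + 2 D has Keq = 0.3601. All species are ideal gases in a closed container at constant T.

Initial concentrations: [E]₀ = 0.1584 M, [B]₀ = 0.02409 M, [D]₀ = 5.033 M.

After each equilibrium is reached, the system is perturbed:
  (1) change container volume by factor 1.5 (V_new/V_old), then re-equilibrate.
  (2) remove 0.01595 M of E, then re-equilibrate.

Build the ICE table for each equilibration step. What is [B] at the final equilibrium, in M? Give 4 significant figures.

Q₀ = 0.5859 vs Keq = 0.3601 ⇒ Q>K, reverse
Step 1:
                    E           B           D
  Initial      0.1584     0.02409       5.033
  Change     0.004634   -0.004634   -0.004634
  Equil         0.163     0.01946       5.028
  solve Keq expr → x = -0.002317; check Q = 0.3601
Then change container volume by factor 1.5 (V_new/V_old).
Step 2:
                    E           B           D
  Initial      0.1087     0.01297       3.352
  Change    -0.005475    0.005475    0.005475
  Equil        0.1032     0.01845       3.358
  solve Keq expr → x = 0.002738; check Q = 0.3601
Then remove 0.01595 M of E.
Step 3:
                    E           B           D
  Initial     0.08726     0.01845       3.358
  Change     0.002409   -0.002409   -0.002409
  Equil       0.08967     0.01604       3.355
  solve Keq expr → x = -0.001204; check Q = 0.3601

[B]_eq = 0.01604 M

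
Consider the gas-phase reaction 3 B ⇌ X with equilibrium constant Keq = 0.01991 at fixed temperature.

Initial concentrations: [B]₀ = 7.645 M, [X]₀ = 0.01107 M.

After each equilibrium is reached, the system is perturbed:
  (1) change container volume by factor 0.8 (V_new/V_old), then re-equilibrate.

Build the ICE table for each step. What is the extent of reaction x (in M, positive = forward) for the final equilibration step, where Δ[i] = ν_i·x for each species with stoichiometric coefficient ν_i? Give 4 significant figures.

Q₀ = 2.4775e-05 vs Keq = 0.01991 ⇒ Q<K, forward
Step 1:
                    B           X
  init          7.645     0.01107
  Δ            -3.683       1.228
  eq            3.962       1.239
  solve Keq expr → x = 1.228; check Q = 0.01991
Then change container volume by factor 0.8 (V_new/V_old).
Step 2:
                    B           X
  init          4.953       1.548
  Δ           -0.5285      0.1762
  eq            4.424       1.724
  solve Keq expr → x = 0.1762; check Q = 0.01991

x = 0.1762 M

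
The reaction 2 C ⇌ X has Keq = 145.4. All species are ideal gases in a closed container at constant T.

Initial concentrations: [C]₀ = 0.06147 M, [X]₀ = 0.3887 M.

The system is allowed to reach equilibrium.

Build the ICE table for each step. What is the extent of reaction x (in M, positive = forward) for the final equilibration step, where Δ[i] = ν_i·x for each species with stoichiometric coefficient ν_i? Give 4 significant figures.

Q₀ = 102.9 vs Keq = 145.4 ⇒ Q<K, forward
Step 1:
                    C           X
  I           0.06147      0.3887
  C         -0.009453    0.004726
  E           0.05202      0.3934
  solve Keq expr → x = 0.004726; check Q = 145.4

x = 0.004726 M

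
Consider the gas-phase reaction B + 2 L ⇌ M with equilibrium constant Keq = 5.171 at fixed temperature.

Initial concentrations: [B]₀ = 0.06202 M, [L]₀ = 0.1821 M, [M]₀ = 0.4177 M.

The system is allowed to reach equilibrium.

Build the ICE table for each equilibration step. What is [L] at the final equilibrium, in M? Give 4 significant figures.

Q₀ = 203.1 vs Keq = 5.171 ⇒ Q>K, reverse
Step 1:
                  B         L         M
  init      0.06202    0.1821    0.4177
  Δ           0.153    0.3059    -0.153
  eq          0.215     0.488    0.2647
  solve Keq expr → x = -0.153; check Q = 5.171

[L]_eq = 0.488 M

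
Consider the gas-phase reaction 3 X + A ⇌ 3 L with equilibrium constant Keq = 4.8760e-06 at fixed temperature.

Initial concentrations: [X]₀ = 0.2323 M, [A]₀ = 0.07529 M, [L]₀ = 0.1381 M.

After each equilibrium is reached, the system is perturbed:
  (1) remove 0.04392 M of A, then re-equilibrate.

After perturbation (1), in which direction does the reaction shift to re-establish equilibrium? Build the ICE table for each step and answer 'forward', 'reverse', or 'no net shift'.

Q₀ = 2.791 vs Keq = 4.8760e-06 ⇒ Q>K, reverse
Step 1:
                    X           A           L
  Initial      0.2323     0.07529      0.1381
  Change        0.135     0.04501      -0.135
  Equil        0.3673      0.1203    0.003075
  solve Keq expr → x = -0.04501; check Q = 4.8760e-06
Then remove 0.04392 M of A.
Step 2:
                    X           A           L
  Initial      0.3673     0.07638    0.003075
  Change   4.2735e-04  1.4245e-04 -4.2735e-04
  Equil        0.3678     0.07652    0.002648
  solve Keq expr → x = -1.4245e-04; check Q = 4.8760e-06

Direction: reverse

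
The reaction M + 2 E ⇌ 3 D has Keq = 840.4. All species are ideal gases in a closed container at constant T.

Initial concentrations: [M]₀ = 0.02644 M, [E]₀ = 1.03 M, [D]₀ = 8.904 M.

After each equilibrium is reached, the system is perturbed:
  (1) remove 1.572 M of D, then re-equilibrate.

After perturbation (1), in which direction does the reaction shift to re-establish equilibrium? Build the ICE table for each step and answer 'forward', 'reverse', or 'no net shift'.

Q₀ = 2.5166e+04 vs Keq = 840.4 ⇒ Q>K, reverse
Step 1:
                   M          E          D
  I          0.02644       1.03      8.904
  C           0.2496     0.4991    -0.7487
  E            0.276      1.529      8.155
  solve Keq expr → x = -0.2496; check Q = 840.4
Then remove 1.572 M of D.
Step 2:
                   M          E          D
  I            0.276      1.529      6.583
  C         -0.07695    -0.1539     0.2309
  E           0.1991      1.375      6.814
  solve Keq expr → x = 0.07695; check Q = 840.4

Direction: forward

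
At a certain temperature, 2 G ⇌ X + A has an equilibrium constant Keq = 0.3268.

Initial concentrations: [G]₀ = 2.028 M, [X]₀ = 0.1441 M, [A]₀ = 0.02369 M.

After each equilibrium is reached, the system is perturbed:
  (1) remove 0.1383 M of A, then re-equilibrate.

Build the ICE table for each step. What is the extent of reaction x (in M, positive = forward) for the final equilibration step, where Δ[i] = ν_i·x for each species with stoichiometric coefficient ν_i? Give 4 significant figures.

x = 0.03794 M

Q₀ = 8.3003e-04 vs Keq = 0.3268 ⇒ Q<K, forward
Step 1:
                    G           X           A
  Initial       2.028      0.1441     0.02369
  Change       -1.006      0.5032      0.5032
  Equil         1.022      0.6473      0.5269
  solve Keq expr → x = 0.5032; check Q = 0.3268
Then remove 0.1383 M of A.
Step 2:
                    G           X           A
  Initial       1.022      0.6473      0.3886
  Change     -0.07588     0.03794     0.03794
  Equil        0.9457      0.6852      0.4265
  solve Keq expr → x = 0.03794; check Q = 0.3268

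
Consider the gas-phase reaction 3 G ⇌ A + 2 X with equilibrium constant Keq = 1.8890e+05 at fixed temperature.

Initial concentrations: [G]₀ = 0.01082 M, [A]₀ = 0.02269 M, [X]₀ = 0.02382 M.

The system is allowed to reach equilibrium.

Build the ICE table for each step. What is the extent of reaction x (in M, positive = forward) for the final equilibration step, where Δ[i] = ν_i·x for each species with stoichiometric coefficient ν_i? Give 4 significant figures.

Q₀ = 10.16 vs Keq = 1.8890e+05 ⇒ Q<K, forward
Step 1:
                    G           A           X
  I           0.01082     0.02269     0.02382
  C          -0.01031    0.003438    0.006875
  E        5.0700e-04     0.02613      0.0307
  solve Keq expr → x = 0.003438; check Q = 1.8890e+05

x = 0.003438 M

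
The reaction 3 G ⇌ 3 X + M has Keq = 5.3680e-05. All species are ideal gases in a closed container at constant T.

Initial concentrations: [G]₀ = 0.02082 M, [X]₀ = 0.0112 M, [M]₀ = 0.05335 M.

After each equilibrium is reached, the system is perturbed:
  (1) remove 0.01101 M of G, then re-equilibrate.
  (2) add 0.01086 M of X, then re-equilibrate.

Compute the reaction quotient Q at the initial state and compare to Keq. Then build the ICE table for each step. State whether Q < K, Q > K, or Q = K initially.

Q₀ = 0.008305; Q > K (proceeds reverse)

Q₀ = 0.008305 vs Keq = 5.3680e-05 ⇒ Q>K, reverse
Step 1:
                  G         X         M
  I         0.02082    0.0112   0.05335
  C        0.008237 -0.008237 -0.002746
  E         0.02906  0.002963    0.0506
  solve Keq expr → x = -0.002746; check Q = 5.3680e-05
Then remove 0.01101 M of G.
Step 2:
                  G         X         M
  I         0.01805  0.002963    0.0506
  C        0.001015 -0.001015 -3.3833e-04
  E         0.01906  0.001948   0.05027
  solve Keq expr → x = -3.3833e-04; check Q = 5.3680e-05
Then add 0.01086 M of X.
Step 3:
                  G         X         M
  I         0.01906   0.01281   0.05027
  C        0.009792 -0.009792 -0.003264
  E         0.02885  0.003016     0.047
  solve Keq expr → x = -0.003264; check Q = 5.3680e-05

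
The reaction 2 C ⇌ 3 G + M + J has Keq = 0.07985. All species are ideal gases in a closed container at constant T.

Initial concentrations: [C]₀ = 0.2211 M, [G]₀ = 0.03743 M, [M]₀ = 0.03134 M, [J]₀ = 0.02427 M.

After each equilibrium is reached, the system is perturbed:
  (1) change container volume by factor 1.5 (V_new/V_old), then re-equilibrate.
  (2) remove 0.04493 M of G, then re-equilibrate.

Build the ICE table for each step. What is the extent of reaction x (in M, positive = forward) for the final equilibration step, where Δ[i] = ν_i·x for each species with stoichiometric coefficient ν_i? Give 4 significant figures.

Q₀ = 8.1593e-07 vs Keq = 0.07985 ⇒ Q<K, forward
Step 1:
                  C         G         M         J
  I          0.2211   0.03743   0.03134   0.02427
  C         -0.1631    0.2447   0.08157   0.08157
  E         0.05797    0.2821    0.1129    0.1058
  solve Keq expr → x = 0.08157; check Q = 0.07985
Then change container volume by factor 1.5 (V_new/V_old).
Step 2:
                  C         G         M         J
  I         0.03865    0.1881   0.07527   0.07056
  C        -0.01237   0.01855  0.006183  0.006183
  E         0.02628    0.2066   0.08145   0.07674
  solve Keq expr → x = 0.006183; check Q = 0.07985
Then remove 0.04493 M of G.
Step 3:
                  C         G         M         J
  I         0.02628    0.1617   0.08145   0.07674
  C       -0.005855  0.008783  0.002928  0.002928
  E         0.02042    0.1705   0.08438   0.07967
  solve Keq expr → x = 0.002928; check Q = 0.07985

x = 0.002928 M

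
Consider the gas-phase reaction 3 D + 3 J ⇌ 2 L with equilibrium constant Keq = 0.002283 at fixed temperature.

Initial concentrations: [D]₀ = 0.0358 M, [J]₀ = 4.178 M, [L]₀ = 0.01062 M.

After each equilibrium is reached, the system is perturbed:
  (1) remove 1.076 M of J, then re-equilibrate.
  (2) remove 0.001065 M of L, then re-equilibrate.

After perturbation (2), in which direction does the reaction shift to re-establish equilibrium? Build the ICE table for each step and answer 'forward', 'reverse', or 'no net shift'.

Q₀ = 0.03371 vs Keq = 0.002283 ⇒ Q>K, reverse
Step 1:
                  D         J         L
  init       0.0358     4.178   0.01062
  Δ        0.009924  0.009924 -0.006616
  eq        0.04572     4.188  0.004004
  solve Keq expr → x = -0.003308; check Q = 0.002283
Then remove 1.076 M of J.
Step 2:
                  D         J         L
  init      0.04572     3.112  0.004004
  Δ        0.001911  0.001911 -0.001274
  eq        0.04764     3.114   0.00273
  solve Keq expr → x = -6.3711e-04; check Q = 0.002283
Then remove 0.001065 M of L.
Step 3:
                  D         J         L
  init      0.04764     3.114  0.001665
  Δ       -0.001414 -0.001414 9.4260e-04
  eq        0.04622     3.112  0.002607
  solve Keq expr → x = 4.7130e-04; check Q = 0.002283

Direction: forward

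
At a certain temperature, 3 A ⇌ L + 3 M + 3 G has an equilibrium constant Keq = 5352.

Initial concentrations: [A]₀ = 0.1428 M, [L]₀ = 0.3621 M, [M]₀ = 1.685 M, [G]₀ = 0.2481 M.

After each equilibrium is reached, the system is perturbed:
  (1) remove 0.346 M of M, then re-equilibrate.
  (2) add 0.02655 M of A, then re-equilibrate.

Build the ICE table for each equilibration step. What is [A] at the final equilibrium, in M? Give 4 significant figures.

Q₀ = 9.085 vs Keq = 5352 ⇒ Q<K, forward
Step 1:
                   A          L          M          G
  init        0.1428     0.3621      1.685     0.2481
  Δ          -0.1152    0.03841     0.1152     0.1152
  eq         0.02756     0.4005        1.8     0.3633
  solve Keq expr → x = 0.03841; check Q = 5352
Then remove 0.346 M of M.
Step 2:
                   A          L          M          G
  init       0.02756     0.4005      1.454     0.3633
  Δ        -0.004891    0.00163   0.004891   0.004891
  eq         0.02267     0.4021      1.459     0.3682
  solve Keq expr → x = 0.00163; check Q = 5352
Then add 0.02655 M of A.
Step 3:
                   A          L          M          G
  init       0.04922     0.4021      1.459     0.3682
  Δ         -0.02447   0.008158    0.02447    0.02447
  eq         0.02475     0.4103      1.484     0.3927
  solve Keq expr → x = 0.008158; check Q = 5352

[A]_eq = 0.02475 M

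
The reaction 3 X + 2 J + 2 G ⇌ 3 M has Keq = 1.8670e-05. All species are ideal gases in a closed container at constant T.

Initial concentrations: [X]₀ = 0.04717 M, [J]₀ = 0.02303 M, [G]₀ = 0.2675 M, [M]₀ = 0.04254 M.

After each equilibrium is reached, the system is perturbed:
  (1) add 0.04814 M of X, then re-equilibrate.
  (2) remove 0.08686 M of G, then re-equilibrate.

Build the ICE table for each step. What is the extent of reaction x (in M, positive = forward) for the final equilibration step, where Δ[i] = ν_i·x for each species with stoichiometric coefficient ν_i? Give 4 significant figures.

x = -1.5371e-05 M

Q₀ = 1.9327e+04 vs Keq = 1.8670e-05 ⇒ Q>K, reverse
Step 1:
                    X           J           G           M
  init        0.04717     0.02303      0.2675     0.04254
  Δ           0.04239     0.02826     0.02826    -0.04239
  eq          0.08956     0.05129      0.2958  1.4561e-04
  solve Keq expr → x = -0.01413; check Q = 1.8670e-05
Then add 0.04814 M of X.
Step 2:
                    X           J           G           M
  init         0.1377     0.05129      0.2958  1.4561e-04
  Δ       -7.7959e-05 -5.1972e-05 -5.1972e-05  7.7959e-05
  eq           0.1376     0.05124      0.2957  2.2357e-04
  solve Keq expr → x = 2.5986e-05; check Q = 1.8670e-05
Then remove 0.08686 M of G.
Step 3:
                    X           J           G           M
  init         0.1376     0.05124      0.2089  2.2357e-04
  Δ        4.6114e-05  3.0743e-05  3.0743e-05 -4.6114e-05
  eq           0.1377     0.05127      0.2089  1.7745e-04
  solve Keq expr → x = -1.5371e-05; check Q = 1.8670e-05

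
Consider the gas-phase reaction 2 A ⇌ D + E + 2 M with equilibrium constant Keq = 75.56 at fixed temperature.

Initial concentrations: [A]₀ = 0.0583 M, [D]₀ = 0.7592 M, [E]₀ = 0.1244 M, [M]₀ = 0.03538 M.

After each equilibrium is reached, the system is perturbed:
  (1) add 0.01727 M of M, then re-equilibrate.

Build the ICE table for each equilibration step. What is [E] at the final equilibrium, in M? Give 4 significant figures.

[E]_eq = 0.1514 M

Q₀ = 0.03478 vs Keq = 75.56 ⇒ Q<K, forward
Step 1:
                    A           D           E           M
  Initial      0.0583      0.7592      0.1244     0.03538
  Change     -0.05472     0.02736     0.02736     0.05472
  Equil      0.003581      0.7866      0.1518      0.0901
  solve Keq expr → x = 0.02736; check Q = 75.56
Then add 0.01727 M of M.
Step 2:
                    A           D           E           M
  Initial    0.003581      0.7866      0.1518      0.1074
  Change   6.5493e-04 -3.2746e-04 -3.2746e-04 -6.5493e-04
  Equil      0.004236      0.7862      0.1514      0.1067
  solve Keq expr → x = -3.2746e-04; check Q = 75.56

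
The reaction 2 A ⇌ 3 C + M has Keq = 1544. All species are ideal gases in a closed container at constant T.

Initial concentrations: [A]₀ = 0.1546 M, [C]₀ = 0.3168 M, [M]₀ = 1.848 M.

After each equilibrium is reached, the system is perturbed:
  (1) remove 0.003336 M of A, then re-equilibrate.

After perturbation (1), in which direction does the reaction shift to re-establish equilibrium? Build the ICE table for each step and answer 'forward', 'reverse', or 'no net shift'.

Direction: reverse

Q₀ = 2.458 vs Keq = 1544 ⇒ Q<K, forward
Step 1:
                    A           C           M
  Initial      0.1546      0.3168       1.848
  Change      -0.1411      0.2116     0.07053
  Equil       0.01354      0.5284       1.919
  solve Keq expr → x = 0.07053; check Q = 1544
Then remove 0.003336 M of A.
Step 2:
                    A           C           M
  Initial      0.0102      0.5284       1.919
  Change     0.003149   -0.004724   -0.001575
  Equil       0.01335      0.5237       1.917
  solve Keq expr → x = -0.001575; check Q = 1544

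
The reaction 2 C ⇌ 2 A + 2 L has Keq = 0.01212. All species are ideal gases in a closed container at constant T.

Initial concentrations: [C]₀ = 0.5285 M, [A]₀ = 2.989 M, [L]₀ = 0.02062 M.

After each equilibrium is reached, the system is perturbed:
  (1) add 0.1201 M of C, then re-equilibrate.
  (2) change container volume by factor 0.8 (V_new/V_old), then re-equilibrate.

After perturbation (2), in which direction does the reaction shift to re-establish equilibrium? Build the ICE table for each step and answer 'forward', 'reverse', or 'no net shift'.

Q₀ = 0.0136 vs Keq = 0.01212 ⇒ Q>K, reverse
Step 1:
                  C         A         L
  Initial    0.5285     2.989   0.02062
  Change   0.001106 -0.001106 -0.001106
  Equil      0.5296     2.988   0.01951
  solve Keq expr → x = -5.5316e-04; check Q = 0.01212
Then add 0.1201 M of C.
Step 2:
                  C         A         L
  Initial    0.6497     2.988   0.01951
  Change  -0.004235  0.004235  0.004235
  Equil      0.6455     2.992   0.02375
  solve Keq expr → x = 0.002118; check Q = 0.01212
Then change container volume by factor 0.8 (V_new/V_old).
Step 3:
                  C         A         L
  Initial    0.8068      3.74   0.02969
  Change   0.005732 -0.005732 -0.005732
  Equil      0.8126     3.734   0.02395
  solve Keq expr → x = -0.002866; check Q = 0.01212

Direction: reverse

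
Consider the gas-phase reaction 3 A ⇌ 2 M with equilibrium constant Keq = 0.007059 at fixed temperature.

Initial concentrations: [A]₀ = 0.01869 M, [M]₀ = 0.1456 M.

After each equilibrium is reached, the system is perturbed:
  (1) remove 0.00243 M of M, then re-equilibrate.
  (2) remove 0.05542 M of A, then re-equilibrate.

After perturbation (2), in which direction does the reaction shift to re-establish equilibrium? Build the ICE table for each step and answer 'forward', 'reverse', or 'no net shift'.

Q₀ = 3247 vs Keq = 0.007059 ⇒ Q>K, reverse
Step 1:
                   A          M
  init       0.01869     0.1456
  Δ           0.2051    -0.1367
  eq          0.2238   0.008892
  solve Keq expr → x = -0.06835; check Q = 0.007059
Then remove 0.00243 M of M.
Step 2:
                   A          M
  init        0.2238   0.006462
  Δ        -0.003347   0.002231
  eq          0.2204   0.008694
  solve Keq expr → x = 0.001116; check Q = 0.007059
Then remove 0.05542 M of A.
Step 3:
                   A          M
  init         0.165   0.008694
  Δ         0.004265  -0.002844
  eq          0.1692    0.00585
  solve Keq expr → x = -0.001422; check Q = 0.007059

Direction: reverse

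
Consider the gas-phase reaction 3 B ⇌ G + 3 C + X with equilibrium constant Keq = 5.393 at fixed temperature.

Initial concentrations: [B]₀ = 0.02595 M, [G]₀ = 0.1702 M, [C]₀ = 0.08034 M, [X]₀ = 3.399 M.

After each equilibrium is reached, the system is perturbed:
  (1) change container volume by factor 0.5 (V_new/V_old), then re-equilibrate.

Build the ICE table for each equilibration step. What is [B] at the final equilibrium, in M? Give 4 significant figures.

Q₀ = 17.17 vs Keq = 5.393 ⇒ Q>K, reverse
Step 1:
                    B           G           C           X
  init        0.02595      0.1702     0.08034       3.399
  Δ          0.008155   -0.002718   -0.008155   -0.002718
  eq          0.03411      0.1675     0.07218       3.396
  solve Keq expr → x = -0.002718; check Q = 5.393
Then change container volume by factor 0.5 (V_new/V_old).
Step 2:
                    B           G           C           X
  init        0.06821       0.335      0.1444       6.793
  Δ           0.02248   -0.007495    -0.02248   -0.007495
  eq          0.09069      0.3275      0.1219       6.785
  solve Keq expr → x = -0.007495; check Q = 5.393

[B]_eq = 0.09069 M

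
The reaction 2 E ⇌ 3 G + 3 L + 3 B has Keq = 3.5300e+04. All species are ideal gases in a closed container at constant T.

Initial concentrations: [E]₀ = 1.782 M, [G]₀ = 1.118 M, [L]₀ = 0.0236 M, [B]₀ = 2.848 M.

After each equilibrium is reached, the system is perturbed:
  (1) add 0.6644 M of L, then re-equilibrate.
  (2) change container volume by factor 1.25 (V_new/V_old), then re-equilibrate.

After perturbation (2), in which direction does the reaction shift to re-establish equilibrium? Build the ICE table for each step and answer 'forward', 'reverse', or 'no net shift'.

Direction: forward

Q₀ = 1.3362e-04 vs Keq = 3.5300e+04 ⇒ Q<K, forward
Step 1:
                  E         G         L         B
  init        1.782     1.118    0.0236     2.848
  Δ          -1.172     1.758     1.758     1.758
  eq         0.6101     2.876     1.781     4.606
  solve Keq expr → x = 0.586; check Q = 3.5300e+04
Then add 0.6644 M of L.
Step 2:
                  E         G         L         B
  init       0.6101     2.876     2.446     4.606
  Δ          0.1266   -0.1899   -0.1899   -0.1899
  eq         0.7367     2.686     2.256     4.416
  solve Keq expr → x = -0.0633; check Q = 3.5300e+04
Then change container volume by factor 1.25 (V_new/V_old).
Step 3:
                  E         G         L         B
  init       0.5894     2.149     1.805     3.533
  Δ         -0.1639    0.2459    0.2459    0.2459
  eq         0.4254     2.395     2.051     3.779
  solve Keq expr → x = 0.08197; check Q = 3.5300e+04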